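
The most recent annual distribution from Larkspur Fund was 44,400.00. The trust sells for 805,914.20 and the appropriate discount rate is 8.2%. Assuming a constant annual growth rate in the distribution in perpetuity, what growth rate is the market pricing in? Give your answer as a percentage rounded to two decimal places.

P = D₀(1+g)/(r−g) ⇒ P(r−g) = D₀(1+g) ⇒ g(P+D₀) = P·r − D₀
g = (P·r − D₀)/(P + D₀) = (805,914.20×0.082 − 44,400.00) / (805,914.20 + 44,400.00) = 0.025502

2.55%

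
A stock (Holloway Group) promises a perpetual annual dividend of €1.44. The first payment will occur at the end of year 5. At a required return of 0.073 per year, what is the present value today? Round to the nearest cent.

€14.88

Value at end of year 4: C / r = €1.44 / 0.073 = €19.7260
Discount to today: PV = €19.7260 / (1 + 0.073)^4 = €19.7260 / 1.325558 = €14.88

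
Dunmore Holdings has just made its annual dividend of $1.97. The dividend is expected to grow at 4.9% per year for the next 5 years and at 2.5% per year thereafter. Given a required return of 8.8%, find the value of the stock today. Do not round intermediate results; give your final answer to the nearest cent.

D_1 = 2.06653
D_2 = 2.16779
D_3 = 2.27401
D_4 = 2.38544
D_5 = 2.50232
Terminal value at year 5: TV = D_5×(1+g_2)/(r−g_2) = 2.56488/0.063 = 40.71243
P_0 = D_1/(1+r)^1 + D_2/(1+r)^2 + D_3/(1+r)^3 + D_4/(1+r)^4 + D_5/(1+r)^5 + TV/(1+r)^5
    = 1.89938 + 1.83130 + 1.76566 + 1.70236 + 1.64134 + 26.70438 = 35.54443

$35.54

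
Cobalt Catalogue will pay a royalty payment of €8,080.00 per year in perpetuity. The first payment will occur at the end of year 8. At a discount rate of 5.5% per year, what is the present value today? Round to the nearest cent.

€100990.72

Value at end of year 7: C / r = €8,080.00 / 0.055 = €146,909.0909
Discount to today: PV = €146,909.0909 / (1 + 0.055)^7 = €146,909.0909 / 1.454679 = €100,990.72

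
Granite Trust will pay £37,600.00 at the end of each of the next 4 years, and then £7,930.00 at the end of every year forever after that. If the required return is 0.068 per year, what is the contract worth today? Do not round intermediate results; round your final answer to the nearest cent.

PV of 4-year annuity: £37,600.00 × [1 − (1+0.068)^−4] / 0.068 = 127936.29186
Perpetuity value at year 4: £7,930.00 / 0.068 = 116617.64706
PV of perpetuity: 116617.64706 / (1+0.068)^4 = 89635.33869
Total PV = 127936.29186 + 89635.33869 = 217571.63056

£217571.63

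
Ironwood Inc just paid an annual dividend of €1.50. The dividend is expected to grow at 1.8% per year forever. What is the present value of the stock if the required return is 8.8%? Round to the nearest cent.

€21.81

D₁ = D₀ × (1 + g) = €1.50 × 1.018 = €1.5270
Growing perpetuity: P = D₁ / (r − g) = €1.5270 / (0.088 − 0.018) = €21.81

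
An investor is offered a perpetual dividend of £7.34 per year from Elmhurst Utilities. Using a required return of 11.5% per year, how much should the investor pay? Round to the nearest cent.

£63.83

Level perpetuity: PV = C / r = £7.34 / 0.115 = £63.83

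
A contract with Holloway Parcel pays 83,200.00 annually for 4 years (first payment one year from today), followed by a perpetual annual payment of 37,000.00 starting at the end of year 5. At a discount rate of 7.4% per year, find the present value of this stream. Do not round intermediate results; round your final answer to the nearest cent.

655086.37

PV of 4-year annuity: 83,200.00 × [1 − (1+0.074)^−4] / 0.074 = 279289.74461
Perpetuity value at year 4: 37,000.00 / 0.074 = 500000.00000
PV of perpetuity: 500000.00000 / (1+0.074)^4 = 375796.62800
Total PV = 279289.74461 + 375796.62800 = 655086.37261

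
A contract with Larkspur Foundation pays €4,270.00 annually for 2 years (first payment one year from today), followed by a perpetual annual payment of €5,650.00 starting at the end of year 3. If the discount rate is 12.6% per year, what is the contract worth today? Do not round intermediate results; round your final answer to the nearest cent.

€42527.26

PV of 2-year annuity: €4,270.00 × [1 − (1+0.126)^−2] / 0.126 = 7160.02196
Perpetuity value at year 2: €5,650.00 / 0.126 = 44841.26984
PV of perpetuity: 44841.26984 / (1+0.126)^2 = 35367.23610
Total PV = 7160.02196 + 35367.23610 = 42527.25806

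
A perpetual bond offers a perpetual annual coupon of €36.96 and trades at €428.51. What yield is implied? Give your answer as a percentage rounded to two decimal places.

8.63%

P = C/r ⇒ r = C/P = €36.96/€428.51 = 0.086252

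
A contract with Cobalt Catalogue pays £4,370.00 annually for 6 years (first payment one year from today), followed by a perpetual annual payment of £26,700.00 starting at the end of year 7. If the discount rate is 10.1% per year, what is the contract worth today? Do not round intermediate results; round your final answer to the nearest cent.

PV of 6-year annuity: £4,370.00 × [1 − (1+0.101)^−6] / 0.101 = 18976.84380
Perpetuity value at year 6: £26,700.00 / 0.101 = 264356.43564
PV of perpetuity: 264356.43564 / (1+0.101)^6 = 148410.95980
Total PV = 18976.84380 + 148410.95980 = 167387.80360

£167387.80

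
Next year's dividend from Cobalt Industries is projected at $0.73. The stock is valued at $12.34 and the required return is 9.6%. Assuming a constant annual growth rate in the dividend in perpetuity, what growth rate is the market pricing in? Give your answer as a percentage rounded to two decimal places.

P = D₁/(r−g) ⇒ g = r − D₁/P = 0.096 − $0.73/$12.34 = 0.036843

3.68%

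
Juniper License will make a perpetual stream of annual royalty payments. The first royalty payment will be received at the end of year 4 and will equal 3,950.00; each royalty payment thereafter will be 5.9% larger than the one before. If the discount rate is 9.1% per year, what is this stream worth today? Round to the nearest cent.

Value at end of year 3: C₁ / (r − g) = 3,950.00 / (0.091 − 0.059) = 123,437.5000
Discount to today: PV = 123,437.5000 / (1 + 0.091)^3 = 123,437.5000 / 1.298597 = 95,054.54

95054.54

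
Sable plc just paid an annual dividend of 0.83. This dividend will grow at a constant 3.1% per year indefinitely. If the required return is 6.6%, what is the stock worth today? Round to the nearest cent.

D₁ = D₀ × (1 + g) = 0.83 × 1.031 = 0.8557
Growing perpetuity: P = D₁ / (r − g) = 0.8557 / (0.066 − 0.031) = 24.45

24.45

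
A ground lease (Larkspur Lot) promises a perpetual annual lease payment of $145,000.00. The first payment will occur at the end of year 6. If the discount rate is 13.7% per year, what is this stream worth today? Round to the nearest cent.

$556987.07

Value at end of year 5: C / r = $145,000.00 / 0.137 = $1,058,394.1606
Discount to today: PV = $1,058,394.1606 / (1 + 0.137)^5 = $1,058,394.1606 / 1.900213 = $556,987.07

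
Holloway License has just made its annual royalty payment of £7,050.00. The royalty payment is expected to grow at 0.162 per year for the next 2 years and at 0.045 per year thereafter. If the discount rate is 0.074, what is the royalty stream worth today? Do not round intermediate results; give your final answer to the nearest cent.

£313259.84

D_1 = 8192.10000
D_2 = 9519.22020
Terminal value at year 2: TV = D_2×(1+g_2)/(r−g_2) = 9947.58511/0.029 = 343020.17617
P_0 = D_1/(1+r)^1 + D_2/(1+r)^2 + TV/(1+r)^2
    = 7627.65363 + 8252.63829 + 297379.55204 = 313259.84396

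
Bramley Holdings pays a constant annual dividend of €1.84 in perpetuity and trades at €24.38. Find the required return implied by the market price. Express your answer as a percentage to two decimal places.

7.55%

P = C/r ⇒ r = C/P = €1.84/€24.38 = 0.075472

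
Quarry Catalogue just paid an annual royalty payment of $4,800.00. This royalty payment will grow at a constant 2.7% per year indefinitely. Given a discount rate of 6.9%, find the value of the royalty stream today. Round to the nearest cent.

$117371.43

D₁ = D₀ × (1 + g) = $4,800.00 × 1.027 = $4,929.6000
Growing perpetuity: P = D₁ / (r − g) = $4,929.6000 / (0.069 − 0.027) = $117,371.43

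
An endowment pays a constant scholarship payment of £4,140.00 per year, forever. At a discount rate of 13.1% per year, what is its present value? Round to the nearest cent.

Level perpetuity: PV = C / r = £4,140.00 / 0.131 = £31,603.05

£31603.05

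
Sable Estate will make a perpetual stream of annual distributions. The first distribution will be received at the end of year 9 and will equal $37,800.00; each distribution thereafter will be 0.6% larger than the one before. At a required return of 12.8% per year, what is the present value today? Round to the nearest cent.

$118211.35

Value at end of year 8: C₁ / (r − g) = $37,800.00 / (0.128 − 0.006) = $309,836.0656
Discount to today: PV = $309,836.0656 / (1 + 0.128)^8 = $309,836.0656 / 2.621035 = $118,211.35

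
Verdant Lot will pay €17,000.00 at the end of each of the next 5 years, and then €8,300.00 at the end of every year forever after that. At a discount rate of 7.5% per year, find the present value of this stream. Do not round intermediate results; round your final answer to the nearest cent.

PV of 5-year annuity: €17,000.00 × [1 − (1+0.075)^−5] / 0.075 = 68780.04333
Perpetuity value at year 5: €8,300.00 / 0.075 = 110666.66667
PV of perpetuity: 110666.66667 / (1+0.075)^5 = 77085.82198
Total PV = 68780.04333 + 77085.82198 = 145865.86531

€145865.87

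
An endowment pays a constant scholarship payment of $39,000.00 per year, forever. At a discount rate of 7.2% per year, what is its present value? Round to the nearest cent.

Level perpetuity: PV = C / r = $39,000.00 / 0.072 = $541,666.67

$541666.67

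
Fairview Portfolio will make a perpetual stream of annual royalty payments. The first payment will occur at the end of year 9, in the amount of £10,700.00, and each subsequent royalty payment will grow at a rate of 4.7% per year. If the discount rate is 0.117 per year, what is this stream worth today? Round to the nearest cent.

Value at end of year 8: C₁ / (r − g) = £10,700.00 / (0.117 − 0.047) = £152,857.1429
Discount to today: PV = £152,857.1429 / (1 + 0.117)^8 = £152,857.1429 / 2.423402 = £63,075.45

£63075.45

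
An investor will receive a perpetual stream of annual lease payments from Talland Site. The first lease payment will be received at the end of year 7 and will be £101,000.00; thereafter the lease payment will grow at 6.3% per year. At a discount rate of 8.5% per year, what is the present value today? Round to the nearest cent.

£2813975.19

Value at end of year 6: C₁ / (r − g) = £101,000.00 / (0.085 − 0.063) = £4,590,909.0909
Discount to today: PV = £4,590,909.0909 / (1 + 0.085)^6 = £4,590,909.0909 / 1.631468 = £2,813,975.19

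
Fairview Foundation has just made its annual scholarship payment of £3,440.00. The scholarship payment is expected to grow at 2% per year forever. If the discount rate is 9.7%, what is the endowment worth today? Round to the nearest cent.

£45568.83

D₁ = D₀ × (1 + g) = £3,440.00 × 1.02 = £3,508.8000
Growing perpetuity: P = D₁ / (r − g) = £3,508.8000 / (0.097 − 0.02) = £45,568.83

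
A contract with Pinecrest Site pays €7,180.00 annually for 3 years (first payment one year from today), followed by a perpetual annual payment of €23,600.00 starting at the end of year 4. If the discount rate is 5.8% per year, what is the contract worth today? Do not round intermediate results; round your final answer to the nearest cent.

€362842.78

PV of 3-year annuity: €7,180.00 × [1 − (1+0.058)^−3] / 0.058 = 19263.46516
Perpetuity value at year 3: €23,600.00 / 0.058 = 406896.55172
PV of perpetuity: 406896.55172 / (1+0.058)^3 = 343579.31248
Total PV = 19263.46516 + 343579.31248 = 362842.77764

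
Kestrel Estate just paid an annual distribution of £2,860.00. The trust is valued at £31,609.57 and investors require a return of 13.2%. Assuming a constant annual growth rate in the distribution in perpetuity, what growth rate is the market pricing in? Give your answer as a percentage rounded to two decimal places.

3.81%

P = D₀(1+g)/(r−g) ⇒ P(r−g) = D₀(1+g) ⇒ g(P+D₀) = P·r − D₀
g = (P·r − D₀)/(P + D₀) = (£31,609.57×0.132 − £2,860.00) / (£31,609.57 + £2,860.00) = 0.038076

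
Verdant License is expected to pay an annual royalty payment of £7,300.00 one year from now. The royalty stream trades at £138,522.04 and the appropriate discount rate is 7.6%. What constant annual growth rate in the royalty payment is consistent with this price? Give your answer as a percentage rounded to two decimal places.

2.33%

P = D₁/(r−g) ⇒ g = r − D₁/P = 0.076 − £7,300.00/£138,522.04 = 0.023301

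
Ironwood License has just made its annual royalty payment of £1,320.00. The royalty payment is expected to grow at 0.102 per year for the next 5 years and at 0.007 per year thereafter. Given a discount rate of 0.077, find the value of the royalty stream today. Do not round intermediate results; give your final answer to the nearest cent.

D_1 = 1454.64000
D_2 = 1603.01328
D_3 = 1766.52063
D_4 = 1946.70574
D_5 = 2145.26972
Terminal value at year 5: TV = D_5×(1+g_2)/(r−g_2) = 2160.28661/0.07 = 30861.23733
P_0 = D_1/(1+r)^1 + D_2/(1+r)^2 + D_3/(1+r)^3 + D_4/(1+r)^4 + D_5/(1+r)^5 + TV/(1+r)^5
    = 1350.64067 + 1381.99259 + 1414.07227 + 1446.89660 + 1480.48287 + 21297.80360 = 28371.88860

£28371.89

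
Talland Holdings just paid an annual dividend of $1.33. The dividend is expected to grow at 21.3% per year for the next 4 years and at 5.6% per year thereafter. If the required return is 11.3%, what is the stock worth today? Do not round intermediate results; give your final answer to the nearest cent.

D_1 = 1.61329
D_2 = 1.95692
D_3 = 2.37374
D_4 = 2.87935
Terminal value at year 4: TV = D_4×(1+g_2)/(r−g_2) = 3.04060/0.057 = 53.34379
P_0 = D_1/(1+r)^1 + D_2/(1+r)^2 + D_3/(1+r)^3 + D_4/(1+r)^4 + TV/(1+r)^4
    = 1.44950 + 1.57973 + 1.72166 + 1.87635 + 34.76188 = 41.38912

$41.39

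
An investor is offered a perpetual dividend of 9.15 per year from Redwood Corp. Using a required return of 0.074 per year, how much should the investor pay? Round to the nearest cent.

123.65

Level perpetuity: PV = C / r = 9.15 / 0.074 = 123.65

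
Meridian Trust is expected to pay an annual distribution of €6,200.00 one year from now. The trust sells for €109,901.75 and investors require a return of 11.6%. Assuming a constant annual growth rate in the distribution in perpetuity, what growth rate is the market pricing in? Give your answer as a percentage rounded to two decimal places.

5.96%

P = D₁/(r−g) ⇒ g = r − D₁/P = 0.116 − €6,200.00/€109,901.75 = 0.059586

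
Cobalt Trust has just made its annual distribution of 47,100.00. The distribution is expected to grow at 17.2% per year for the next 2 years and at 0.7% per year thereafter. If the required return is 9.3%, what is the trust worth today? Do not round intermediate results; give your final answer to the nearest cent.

738772.20

D_1 = 55201.20000
D_2 = 64695.80640
Terminal value at year 2: TV = D_2×(1+g_2)/(r−g_2) = 65148.67704/0.086 = 757542.75633
P_0 = D_1/(1+r)^1 + D_2/(1+r)^2 + TV/(1+r)^2
    = 50504.30009 + 54154.65664 + 634113.24693 = 738772.20366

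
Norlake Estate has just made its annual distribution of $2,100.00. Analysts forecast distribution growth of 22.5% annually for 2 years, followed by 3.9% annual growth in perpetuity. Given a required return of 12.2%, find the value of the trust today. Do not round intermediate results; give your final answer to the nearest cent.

D_1 = 2572.50000
D_2 = 3151.31250
Terminal value at year 2: TV = D_2×(1+g_2)/(r−g_2) = 3274.21369/0.083 = 39448.35768
P_0 = D_1/(1+r)^1 + D_2/(1+r)^2 + TV/(1+r)^2
    = 2292.78075 + 2503.25884 + 31335.97510 = 36132.01469

$36132.01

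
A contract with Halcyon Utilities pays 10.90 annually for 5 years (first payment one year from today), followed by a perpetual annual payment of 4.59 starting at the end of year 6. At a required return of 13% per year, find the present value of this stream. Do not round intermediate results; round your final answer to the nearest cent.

57.50

PV of 5-year annuity: 10.90 × [1 − (1+0.13)^−5] / 0.13 = 38.33782
Perpetuity value at year 5: 4.59 / 0.13 = 35.30769
PV of perpetuity: 35.30769 / (1+0.13)^5 = 19.16360
Total PV = 38.33782 + 19.16360 = 57.50142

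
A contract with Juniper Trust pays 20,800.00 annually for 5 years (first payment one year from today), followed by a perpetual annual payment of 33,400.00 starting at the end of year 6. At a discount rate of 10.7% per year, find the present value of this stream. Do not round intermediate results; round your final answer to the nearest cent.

PV of 5-year annuity: 20,800.00 × [1 − (1+0.107)^−5] / 0.107 = 77458.34919
Perpetuity value at year 5: 33,400.00 / 0.107 = 312149.53271
PV of perpetuity: 312149.53271 / (1+0.107)^5 = 187769.29892
Total PV = 77458.34919 + 187769.29892 = 265227.64811

265227.65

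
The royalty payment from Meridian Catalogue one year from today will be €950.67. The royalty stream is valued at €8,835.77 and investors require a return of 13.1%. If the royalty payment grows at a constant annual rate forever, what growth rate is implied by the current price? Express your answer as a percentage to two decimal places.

2.34%

P = D₁/(r−g) ⇒ g = r − D₁/P = 0.131 − €950.67/€8,835.77 = 0.023407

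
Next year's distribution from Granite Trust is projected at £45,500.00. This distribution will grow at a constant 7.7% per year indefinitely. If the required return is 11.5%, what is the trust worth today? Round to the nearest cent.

Growing perpetuity: P = D₁ / (r − g) = £45,500.0000 / (0.115 − 0.077) = £1,197,368.42

£1197368.42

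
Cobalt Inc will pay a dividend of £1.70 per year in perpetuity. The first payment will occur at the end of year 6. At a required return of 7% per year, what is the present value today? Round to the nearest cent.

£17.32

Value at end of year 5: C / r = £1.70 / 0.07 = £24.2857
Discount to today: PV = £24.2857 / (1 + 0.07)^5 = £24.2857 / 1.402552 = £17.32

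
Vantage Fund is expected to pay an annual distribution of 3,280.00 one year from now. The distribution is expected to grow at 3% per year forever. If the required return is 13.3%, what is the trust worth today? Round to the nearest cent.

Growing perpetuity: P = D₁ / (r − g) = 3,280.0000 / (0.133 − 0.03) = 31,844.66

31844.66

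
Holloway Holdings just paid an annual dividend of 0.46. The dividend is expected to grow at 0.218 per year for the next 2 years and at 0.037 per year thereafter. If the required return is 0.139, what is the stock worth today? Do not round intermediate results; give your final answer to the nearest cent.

D_1 = 0.56028
D_2 = 0.68242
Terminal value at year 2: TV = D_2×(1+g_2)/(r−g_2) = 0.70767/0.102 = 6.93795
P_0 = D_1/(1+r)^1 + D_2/(1+r)^2 + TV/(1+r)^2
    = 0.49191 + 0.52602 + 5.34790 = 6.36583

6.37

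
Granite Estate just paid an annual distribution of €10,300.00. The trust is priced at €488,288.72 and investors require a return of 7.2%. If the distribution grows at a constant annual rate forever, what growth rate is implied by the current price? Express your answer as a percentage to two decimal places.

P = D₀(1+g)/(r−g) ⇒ P(r−g) = D₀(1+g) ⇒ g(P+D₀) = P·r − D₀
g = (P·r − D₀)/(P + D₀) = (€488,288.72×0.072 − €10,300.00) / (€488,288.72 + €10,300.00) = 0.049854

4.99%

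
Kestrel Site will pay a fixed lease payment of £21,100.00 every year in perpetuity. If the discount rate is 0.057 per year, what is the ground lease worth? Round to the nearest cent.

£370175.44

Level perpetuity: PV = C / r = £21,100.00 / 0.057 = £370,175.44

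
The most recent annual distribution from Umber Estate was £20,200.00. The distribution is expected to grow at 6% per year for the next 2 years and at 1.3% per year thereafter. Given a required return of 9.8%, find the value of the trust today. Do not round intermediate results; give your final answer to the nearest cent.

D_1 = 21412.00000
D_2 = 22696.72000
Terminal value at year 2: TV = D_2×(1+g_2)/(r−g_2) = 22991.77736/0.085 = 270491.49835
P_0 = D_1/(1+r)^1 + D_2/(1+r)^2 + TV/(1+r)^2
    = 19500.91075 + 18826.01584 + 224361.81230 = 262688.73888

£262688.74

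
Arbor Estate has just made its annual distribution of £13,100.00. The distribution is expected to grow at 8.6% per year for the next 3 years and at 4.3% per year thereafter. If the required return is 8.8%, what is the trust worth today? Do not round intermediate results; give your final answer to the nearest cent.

D_1 = 14226.60000
D_2 = 15450.08760
D_3 = 16778.79513
Terminal value at year 3: TV = D_3×(1+g_2)/(r−g_2) = 17500.28332/0.045 = 388895.18499
P_0 = D_1/(1+r)^1 + D_2/(1+r)^2 + D_3/(1+r)^3 + TV/(1+r)^3
    = 13075.91912 + 13051.88250 + 13027.89007 + 301957.54097 = 341113.23266

£341113.23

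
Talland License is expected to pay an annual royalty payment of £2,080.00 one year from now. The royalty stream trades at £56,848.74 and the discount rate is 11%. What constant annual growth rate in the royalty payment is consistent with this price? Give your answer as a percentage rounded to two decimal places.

7.34%

P = D₁/(r−g) ⇒ g = r − D₁/P = 0.11 − £2,080.00/£56,848.74 = 0.073412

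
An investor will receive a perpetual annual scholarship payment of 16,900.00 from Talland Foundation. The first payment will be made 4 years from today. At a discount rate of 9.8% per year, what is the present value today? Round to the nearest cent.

Value at end of year 3: C / r = 16,900.00 / 0.098 = 172,448.9796
Discount to today: PV = 172,448.9796 / (1 + 0.098)^3 = 172,448.9796 / 1.323753 = 130,272.76

130272.76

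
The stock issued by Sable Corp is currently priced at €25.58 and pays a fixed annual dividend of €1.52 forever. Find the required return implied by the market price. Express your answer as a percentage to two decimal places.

5.94%

P = C/r ⇒ r = C/P = €1.52/€25.58 = 0.059421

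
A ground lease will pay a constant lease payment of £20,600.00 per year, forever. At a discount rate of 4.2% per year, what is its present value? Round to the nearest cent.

£490476.19

Level perpetuity: PV = C / r = £20,600.00 / 0.042 = £490,476.19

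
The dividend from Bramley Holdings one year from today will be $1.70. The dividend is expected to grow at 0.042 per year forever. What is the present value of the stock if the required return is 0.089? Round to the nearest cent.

Growing perpetuity: P = D₁ / (r − g) = $1.7000 / (0.089 − 0.042) = $36.17

$36.17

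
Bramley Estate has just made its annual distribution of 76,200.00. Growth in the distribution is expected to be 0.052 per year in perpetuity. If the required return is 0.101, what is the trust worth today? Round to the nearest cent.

D₁ = D₀ × (1 + g) = 76,200.00 × 1.052 = 80,162.4000
Growing perpetuity: P = D₁ / (r − g) = 80,162.4000 / (0.101 − 0.052) = 1,635,967.35

1635967.35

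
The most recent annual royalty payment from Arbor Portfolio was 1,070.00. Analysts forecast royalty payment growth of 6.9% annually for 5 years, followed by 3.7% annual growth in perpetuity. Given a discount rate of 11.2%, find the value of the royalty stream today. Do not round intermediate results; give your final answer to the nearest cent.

16907.36

D_1 = 1143.83000
D_2 = 1222.75427
D_3 = 1307.12431
D_4 = 1397.31589
D_5 = 1493.73069
Terminal value at year 5: TV = D_5×(1+g_2)/(r−g_2) = 1548.99872/0.075 = 20653.31633
P_0 = D_1/(1+r)^1 + D_2/(1+r)^2 + D_3/(1+r)^3 + D_4/(1+r)^4 + D_5/(1+r)^5 + TV/(1+r)^5
    = 1028.62410 + 988.84817 + 950.61033 + 913.85112 + 878.51335 + 12146.91131 = 16907.35839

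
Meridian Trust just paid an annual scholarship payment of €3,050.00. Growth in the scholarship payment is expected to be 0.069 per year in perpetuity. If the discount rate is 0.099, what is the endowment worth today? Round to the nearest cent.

€108681.67

D₁ = D₀ × (1 + g) = €3,050.00 × 1.069 = €3,260.4500
Growing perpetuity: P = D₁ / (r − g) = €3,260.4500 / (0.099 − 0.069) = €108,681.67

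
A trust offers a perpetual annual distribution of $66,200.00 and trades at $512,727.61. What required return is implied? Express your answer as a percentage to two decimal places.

12.91%

P = C/r ⇒ r = C/P = $66,200.00/$512,727.61 = 0.129113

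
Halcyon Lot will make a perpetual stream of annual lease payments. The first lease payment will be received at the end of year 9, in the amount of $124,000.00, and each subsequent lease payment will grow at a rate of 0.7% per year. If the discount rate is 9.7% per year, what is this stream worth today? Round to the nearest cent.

Value at end of year 8: C₁ / (r − g) = $124,000.00 / (0.097 − 0.007) = $1,377,777.7778
Discount to today: PV = $1,377,777.7778 / (1 + 0.097)^8 = $1,377,777.7778 / 2.097264 = $656,940.68

$656940.68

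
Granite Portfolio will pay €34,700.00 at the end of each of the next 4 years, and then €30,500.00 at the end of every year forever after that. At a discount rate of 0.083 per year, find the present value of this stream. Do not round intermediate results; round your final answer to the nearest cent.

PV of 4-year annuity: €34,700.00 × [1 − (1+0.083)^−4] / 0.083 = 114167.49171
Perpetuity value at year 4: €30,500.00 / 0.083 = 367469.87952
PV of perpetuity: 367469.87952 / (1+0.083)^4 = 267120.93147
Total PV = 114167.49171 + 267120.93147 = 381288.42318

€381288.42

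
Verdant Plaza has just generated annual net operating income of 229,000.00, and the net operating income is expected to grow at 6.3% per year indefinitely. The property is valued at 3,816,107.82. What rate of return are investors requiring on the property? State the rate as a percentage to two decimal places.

12.68%

D₁ = 229,000.00 × 1.063 = 243,427.0000
P = D₁/(r − g) ⇒ r = D₁/P + g = 243,427.0000/3,816,107.82 + 0.063 = 0.063789 + 0.063 = 0.126789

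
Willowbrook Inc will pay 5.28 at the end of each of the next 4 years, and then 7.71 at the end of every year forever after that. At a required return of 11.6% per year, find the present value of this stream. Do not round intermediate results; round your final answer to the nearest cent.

59.02

PV of 4-year annuity: 5.28 × [1 − (1+0.116)^−4] / 0.116 = 16.17325
Perpetuity value at year 4: 7.71 / 0.116 = 66.46552
PV of perpetuity: 66.46552 / (1+0.116)^4 = 42.84889
Total PV = 16.17325 + 42.84889 = 59.02215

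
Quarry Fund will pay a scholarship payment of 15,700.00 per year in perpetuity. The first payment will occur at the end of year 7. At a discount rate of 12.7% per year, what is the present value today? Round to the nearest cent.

60332.65

Value at end of year 6: C / r = 15,700.00 / 0.127 = 123,622.0472
Discount to today: PV = 123,622.0472 / (1 + 0.127)^6 = 123,622.0472 / 2.049007 = 60,332.65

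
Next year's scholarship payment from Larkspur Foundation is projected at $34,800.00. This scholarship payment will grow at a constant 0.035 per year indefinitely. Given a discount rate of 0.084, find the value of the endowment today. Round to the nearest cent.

$710204.08

Growing perpetuity: P = D₁ / (r − g) = $34,800.0000 / (0.084 − 0.035) = $710,204.08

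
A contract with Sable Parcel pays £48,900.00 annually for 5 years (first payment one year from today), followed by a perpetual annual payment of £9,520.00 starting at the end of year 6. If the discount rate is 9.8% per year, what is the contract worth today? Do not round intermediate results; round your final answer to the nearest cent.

£247189.91

PV of 5-year annuity: £48,900.00 × [1 − (1+0.098)^−5] / 0.098 = 186320.48504
Perpetuity value at year 5: £9,520.00 / 0.098 = 97142.85714
PV of perpetuity: 97142.85714 / (1+0.098)^5 = 60869.42120
Total PV = 186320.48504 + 60869.42120 = 247189.90624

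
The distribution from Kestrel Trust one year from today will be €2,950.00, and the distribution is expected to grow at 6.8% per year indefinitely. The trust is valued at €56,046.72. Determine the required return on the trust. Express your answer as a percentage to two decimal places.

P = D₁/(r − g) ⇒ r = D₁/P + g = €2,950.0000/€56,046.72 + 0.068 = 0.052635 + 0.068 = 0.120635

12.06%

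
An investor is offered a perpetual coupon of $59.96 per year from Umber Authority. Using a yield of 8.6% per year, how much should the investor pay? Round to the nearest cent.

$697.21

Level perpetuity: PV = C / r = $59.96 / 0.086 = $697.21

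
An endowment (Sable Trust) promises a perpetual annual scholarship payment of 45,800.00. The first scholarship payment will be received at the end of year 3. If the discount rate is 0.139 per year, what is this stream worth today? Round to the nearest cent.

253982.17

Value at end of year 2: C / r = 45,800.00 / 0.139 = 329,496.4029
Discount to today: PV = 329,496.4029 / (1 + 0.139)^2 = 329,496.4029 / 1.297321 = 253,982.17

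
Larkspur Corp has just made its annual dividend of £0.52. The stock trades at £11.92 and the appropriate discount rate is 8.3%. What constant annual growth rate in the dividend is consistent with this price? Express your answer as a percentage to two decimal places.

P = D₀(1+g)/(r−g) ⇒ P(r−g) = D₀(1+g) ⇒ g(P+D₀) = P·r − D₀
g = (P·r − D₀)/(P + D₀) = (£11.92×0.083 − £0.52) / (£11.92 + £0.52) = 0.037730

3.77%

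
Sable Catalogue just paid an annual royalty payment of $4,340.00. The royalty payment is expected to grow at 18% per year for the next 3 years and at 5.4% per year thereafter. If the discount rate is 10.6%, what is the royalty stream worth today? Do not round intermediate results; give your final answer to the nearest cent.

D_1 = 5121.20000
D_2 = 6043.01600
D_3 = 7130.75888
Terminal value at year 3: TV = D_3×(1+g_2)/(r−g_2) = 7515.81986/0.052 = 144534.99730
P_0 = D_1/(1+r)^1 + D_2/(1+r)^2 + D_3/(1+r)^3 + TV/(1+r)^3
    = 4630.37975 + 4940.18816 + 5270.72516 + 106833.54455 = 121674.83761

$121674.84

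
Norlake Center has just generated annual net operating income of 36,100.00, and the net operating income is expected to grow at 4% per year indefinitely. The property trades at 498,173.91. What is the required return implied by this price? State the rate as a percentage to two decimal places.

D₁ = 36,100.00 × 1.04 = 37,544.0000
P = D₁/(r − g) ⇒ r = D₁/P + g = 37,544.0000/498,173.91 + 0.04 = 0.075363 + 0.04 = 0.115363

11.54%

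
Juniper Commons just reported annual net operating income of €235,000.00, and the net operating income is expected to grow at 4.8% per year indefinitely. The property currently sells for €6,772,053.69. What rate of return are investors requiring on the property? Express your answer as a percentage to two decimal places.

8.44%

D₁ = €235,000.00 × 1.048 = €246,280.0000
P = D₁/(r − g) ⇒ r = D₁/P + g = €246,280.0000/€6,772,053.69 + 0.048 = 0.036367 + 0.048 = 0.084367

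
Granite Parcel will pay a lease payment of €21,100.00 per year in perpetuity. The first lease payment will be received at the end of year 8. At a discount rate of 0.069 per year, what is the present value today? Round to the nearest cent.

Value at end of year 7: C / r = €21,100.00 / 0.069 = €305,797.1014
Discount to today: PV = €305,797.1014 / (1 + 0.069)^7 = €305,797.1014 / 1.595306 = €191,685.57

€191685.57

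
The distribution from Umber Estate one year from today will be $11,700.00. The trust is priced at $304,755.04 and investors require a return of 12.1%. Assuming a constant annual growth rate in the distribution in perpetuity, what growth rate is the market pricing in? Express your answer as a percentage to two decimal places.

P = D₁/(r−g) ⇒ g = r − D₁/P = 0.121 − $11,700.00/$304,755.04 = 0.082609

8.26%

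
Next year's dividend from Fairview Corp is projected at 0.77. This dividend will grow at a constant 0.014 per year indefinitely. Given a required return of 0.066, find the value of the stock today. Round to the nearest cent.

Growing perpetuity: P = D₁ / (r − g) = 0.7700 / (0.066 − 0.014) = 14.81

14.81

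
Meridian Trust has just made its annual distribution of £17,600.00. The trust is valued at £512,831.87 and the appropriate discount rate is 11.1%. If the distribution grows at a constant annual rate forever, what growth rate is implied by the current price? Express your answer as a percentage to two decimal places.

P = D₀(1+g)/(r−g) ⇒ P(r−g) = D₀(1+g) ⇒ g(P+D₀) = P·r − D₀
g = (P·r − D₀)/(P + D₀) = (£512,831.87×0.111 − £17,600.00) / (£512,831.87 + £17,600.00) = 0.074136

7.41%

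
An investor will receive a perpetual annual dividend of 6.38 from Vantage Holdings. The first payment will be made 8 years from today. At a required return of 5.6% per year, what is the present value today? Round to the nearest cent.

Value at end of year 7: C / r = 6.38 / 0.056 = 113.9286
Discount to today: PV = 113.9286 / (1 + 0.056)^7 = 113.9286 / 1.464359 = 77.80

77.80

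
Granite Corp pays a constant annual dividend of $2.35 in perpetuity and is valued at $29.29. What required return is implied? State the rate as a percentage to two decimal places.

8.02%

P = C/r ⇒ r = C/P = $2.35/$29.29 = 0.080232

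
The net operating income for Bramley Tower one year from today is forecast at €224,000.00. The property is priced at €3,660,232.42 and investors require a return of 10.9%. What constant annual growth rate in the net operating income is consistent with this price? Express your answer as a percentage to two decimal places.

4.78%

P = D₁/(r−g) ⇒ g = r − D₁/P = 0.109 − €224,000.00/€3,660,232.42 = 0.047802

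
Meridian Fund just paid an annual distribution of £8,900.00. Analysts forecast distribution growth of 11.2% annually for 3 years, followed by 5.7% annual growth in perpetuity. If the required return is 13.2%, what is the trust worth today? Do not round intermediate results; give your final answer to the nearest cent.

D_1 = 9896.80000
D_2 = 11005.24160
D_3 = 12237.82866
Terminal value at year 3: TV = D_3×(1+g_2)/(r−g_2) = 12935.38489/0.075 = 172471.79857
P_0 = D_1/(1+r)^1 + D_2/(1+r)^2 + D_3/(1+r)^3 + TV/(1+r)^3
    = 8742.75618 + 8588.29053 + 8436.55395 + 118899.16693 = 144666.76759

£144666.77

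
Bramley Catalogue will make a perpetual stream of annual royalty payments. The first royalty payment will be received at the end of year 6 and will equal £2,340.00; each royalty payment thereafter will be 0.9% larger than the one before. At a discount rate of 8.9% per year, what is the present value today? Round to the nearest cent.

£19097.94

Value at end of year 5: C₁ / (r − g) = £2,340.00 / (0.089 − 0.009) = £29,250.0000
Discount to today: PV = £29,250.0000 / (1 + 0.089)^5 = £29,250.0000 / 1.531579 = £19,097.94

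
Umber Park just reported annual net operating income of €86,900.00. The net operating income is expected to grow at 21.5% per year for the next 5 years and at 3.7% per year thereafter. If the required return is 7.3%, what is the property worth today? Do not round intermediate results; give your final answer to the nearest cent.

D_1 = 105583.50000
D_2 = 128283.95250
D_3 = 155865.00229
D_4 = 189375.97778
D_5 = 230091.81300
Terminal value at year 5: TV = D_5×(1+g_2)/(r−g_2) = 238605.21008/0.036 = 6627922.50230
P_0 = D_1/(1+r)^1 + D_2/(1+r)^2 + D_3/(1+r)^3 + D_4/(1+r)^4 + D_5/(1+r)^5 + TV/(1+r)^5
    = 98400.27959 + 111422.49739 + 126168.06555 + 142865.05092 + 161771.70258 + 4659923.76603 = 5300551.36206

€5300551.36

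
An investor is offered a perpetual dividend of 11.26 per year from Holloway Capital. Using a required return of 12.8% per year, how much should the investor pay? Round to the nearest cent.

Level perpetuity: PV = C / r = 11.26 / 0.128 = 87.97

87.97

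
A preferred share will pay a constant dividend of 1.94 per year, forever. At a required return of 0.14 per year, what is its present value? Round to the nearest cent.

Level perpetuity: PV = C / r = 1.94 / 0.14 = 13.86

13.86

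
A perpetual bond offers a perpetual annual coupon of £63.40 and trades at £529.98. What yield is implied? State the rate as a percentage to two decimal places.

11.96%

P = C/r ⇒ r = C/P = £63.40/£529.98 = 0.119627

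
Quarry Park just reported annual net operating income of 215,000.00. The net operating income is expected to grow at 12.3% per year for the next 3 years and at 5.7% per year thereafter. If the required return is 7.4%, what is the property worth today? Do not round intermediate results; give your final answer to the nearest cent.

D_1 = 241445.00000
D_2 = 271142.73500
D_3 = 304493.29141
Terminal value at year 3: TV = D_3×(1+g_2)/(r−g_2) = 321849.40902/0.017 = 18932318.17736
P_0 = D_1/(1+r)^1 + D_2/(1+r)^2 + D_3/(1+r)^3 + TV/(1+r)^3
    = 224809.12477 + 235065.77944 + 245790.38204 + 15282378.45949 = 15988043.74573

15988043.75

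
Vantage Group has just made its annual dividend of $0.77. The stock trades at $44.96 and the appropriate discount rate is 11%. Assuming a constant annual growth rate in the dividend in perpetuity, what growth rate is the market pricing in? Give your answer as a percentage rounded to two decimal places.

P = D₀(1+g)/(r−g) ⇒ P(r−g) = D₀(1+g) ⇒ g(P+D₀) = P·r − D₀
g = (P·r − D₀)/(P + D₀) = ($44.96×0.11 − $0.77) / ($44.96 + $0.77) = 0.091310

9.13%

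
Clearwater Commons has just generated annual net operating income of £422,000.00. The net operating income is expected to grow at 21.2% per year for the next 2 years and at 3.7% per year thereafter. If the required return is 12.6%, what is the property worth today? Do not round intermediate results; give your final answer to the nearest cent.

£6639937.17

D_1 = 511464.00000
D_2 = 619894.36800
Terminal value at year 2: TV = D_2×(1+g_2)/(r−g_2) = 642830.45962/0.089 = 7222814.15299
P_0 = D_1/(1+r)^1 + D_2/(1+r)^2 + TV/(1+r)^2
    = 454230.90586 + 488923.49725 + 5696782.77133 = 6639937.17445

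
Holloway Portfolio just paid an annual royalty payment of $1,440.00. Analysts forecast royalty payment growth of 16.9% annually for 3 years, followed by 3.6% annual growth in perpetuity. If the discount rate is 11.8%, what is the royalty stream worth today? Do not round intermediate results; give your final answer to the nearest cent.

D_1 = 1683.36000
D_2 = 1967.84784
D_3 = 2300.41412
Terminal value at year 3: TV = D_3×(1+g_2)/(r−g_2) = 2383.22903/0.082 = 29063.76870
P_0 = D_1/(1+r)^1 + D_2/(1+r)^2 + D_3/(1+r)^3 + TV/(1+r)^3
    = 1505.68873 + 1574.37399 + 1646.19249 + 20798.23677 = 25524.49198

$25524.49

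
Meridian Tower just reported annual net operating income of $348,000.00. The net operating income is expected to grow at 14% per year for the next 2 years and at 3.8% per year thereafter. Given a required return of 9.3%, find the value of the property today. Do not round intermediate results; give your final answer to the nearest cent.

D_1 = 396720.00000
D_2 = 452260.80000
Terminal value at year 2: TV = D_2×(1+g_2)/(r−g_2) = 469446.71040/0.055 = 8535394.73455
P_0 = D_1/(1+r)^1 + D_2/(1+r)^2 + TV/(1+r)^2
    = 362964.31839 + 378572.11616 + 7144688.30137 = 7886224.73592

$7886224.74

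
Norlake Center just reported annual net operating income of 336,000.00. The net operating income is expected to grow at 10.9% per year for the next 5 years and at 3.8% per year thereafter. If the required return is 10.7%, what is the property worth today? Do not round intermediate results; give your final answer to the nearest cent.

D_1 = 372624.00000
D_2 = 413240.01600
D_3 = 458283.17774
D_4 = 508236.04412
D_5 = 563633.77293
Terminal value at year 5: TV = D_5×(1+g_2)/(r−g_2) = 585051.85630/0.069 = 8479012.41012
P_0 = D_1/(1+r)^1 + D_2/(1+r)^2 + D_3/(1+r)^3 + D_4/(1+r)^4 + D_5/(1+r)^5 + TV/(1+r)^5
    = 336607.04607 + 337215.18888 + 337824.43042 + 338434.77266 + 339046.21759 + 5100434.40380 = 6789562.05942

6789562.06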